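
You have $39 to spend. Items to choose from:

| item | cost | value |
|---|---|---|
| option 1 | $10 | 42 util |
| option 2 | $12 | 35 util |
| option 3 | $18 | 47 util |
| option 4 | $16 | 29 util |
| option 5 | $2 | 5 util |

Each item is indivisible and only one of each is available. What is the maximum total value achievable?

Check high-value combinations within $39:
- option 1+option 2+option 4: cost 10+12+16=38, value 42+35+29=106
- option 1+option 3+option 5: cost 10+18+2=30, value 42+47+5=94
- option 1+option 3: cost 10+18=28, value 42+47=89
- option 2+option 3+option 5: cost 12+18+2=32, value 35+47+5=87
Best: 106 util.

106 util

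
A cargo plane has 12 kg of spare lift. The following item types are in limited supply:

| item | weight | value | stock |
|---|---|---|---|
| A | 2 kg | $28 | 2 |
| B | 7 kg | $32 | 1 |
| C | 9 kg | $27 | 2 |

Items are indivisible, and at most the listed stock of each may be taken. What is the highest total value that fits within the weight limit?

Top feasible selections:
- 2×A + 1×B: weight 11, value 88
- 1×A + 1×B: weight 9, value 60
- 2×A: weight 4, value 56
- 1×A + 1×C: weight 11, value 55
Best: $88.

$88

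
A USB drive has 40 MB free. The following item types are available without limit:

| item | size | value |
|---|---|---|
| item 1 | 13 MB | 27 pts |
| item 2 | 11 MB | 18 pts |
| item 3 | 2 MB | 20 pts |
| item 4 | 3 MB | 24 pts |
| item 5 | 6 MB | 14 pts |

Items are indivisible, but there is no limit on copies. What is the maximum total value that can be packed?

400 pts

Best value-per-unit is item 3 at 20/2, and filling with it alone uses size 20×2=40. No mix of the others beats 20×20 = 400.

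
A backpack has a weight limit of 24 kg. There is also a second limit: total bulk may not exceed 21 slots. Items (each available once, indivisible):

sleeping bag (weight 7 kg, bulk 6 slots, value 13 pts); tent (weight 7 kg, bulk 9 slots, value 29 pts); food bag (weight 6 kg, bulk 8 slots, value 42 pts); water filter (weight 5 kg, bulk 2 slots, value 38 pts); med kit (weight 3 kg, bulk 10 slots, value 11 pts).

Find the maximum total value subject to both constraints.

109 pts

Feasible sets respecting both limits:
- tent+food bag+water filter: weight 18, bulk 19, value 109
- sleeping bag+food bag+water filter: weight 18, bulk 16, value 93
- food bag+water filter+med kit: weight 14, bulk 20, value 91
- sleeping bag+tent+water filter: weight 19, bulk 17, value 80
Best: 109 pts.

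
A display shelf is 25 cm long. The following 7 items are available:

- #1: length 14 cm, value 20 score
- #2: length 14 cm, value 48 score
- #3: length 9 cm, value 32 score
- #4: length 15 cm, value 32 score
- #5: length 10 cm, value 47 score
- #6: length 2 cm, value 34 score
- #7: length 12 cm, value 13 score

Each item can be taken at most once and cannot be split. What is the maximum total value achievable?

Check high-value combinations within 25 cm:
- #2+#3+#6: length 14+9+2=25, value 48+32+34=114
- #3+#5+#6: length 9+10+2=21, value 32+47+34=113
- #2+#5: length 14+10=24, value 48+47=95
- #5+#6+#7: length 10+2+12=24, value 47+34+13=94
- #1+#3+#6: length 14+9+2=25, value 20+32+34=86
Best: 114 score.

114 score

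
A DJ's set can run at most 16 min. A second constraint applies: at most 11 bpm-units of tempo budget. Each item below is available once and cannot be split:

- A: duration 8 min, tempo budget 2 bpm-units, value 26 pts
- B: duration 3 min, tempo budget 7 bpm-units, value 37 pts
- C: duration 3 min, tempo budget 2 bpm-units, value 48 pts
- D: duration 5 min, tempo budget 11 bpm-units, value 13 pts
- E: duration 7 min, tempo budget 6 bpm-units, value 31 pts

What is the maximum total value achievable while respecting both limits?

Feasible sets respecting both limits:
- A+B+C: duration 14, tempo budget 11, value 111
- B+C: duration 6, tempo budget 9, value 85
- C+E: duration 10, tempo budget 8, value 79
Best: 111 pts.

111 pts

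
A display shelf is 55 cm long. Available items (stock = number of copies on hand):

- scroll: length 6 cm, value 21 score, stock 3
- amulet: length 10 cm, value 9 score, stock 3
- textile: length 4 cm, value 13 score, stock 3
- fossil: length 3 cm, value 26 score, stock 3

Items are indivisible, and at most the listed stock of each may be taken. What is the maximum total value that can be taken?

189 score

Top feasible selections:
- 3×scroll + 1×amulet + 3×textile + 3×fossil: length 49, value 189
- 3×scroll + 2×amulet + 2×textile + 3×fossil: length 55, value 185
- 3×scroll + 3×textile + 3×fossil: length 39, value 180
- 2×scroll + 2×amulet + 3×textile + 3×fossil: length 53, value 177
Best: 189 score.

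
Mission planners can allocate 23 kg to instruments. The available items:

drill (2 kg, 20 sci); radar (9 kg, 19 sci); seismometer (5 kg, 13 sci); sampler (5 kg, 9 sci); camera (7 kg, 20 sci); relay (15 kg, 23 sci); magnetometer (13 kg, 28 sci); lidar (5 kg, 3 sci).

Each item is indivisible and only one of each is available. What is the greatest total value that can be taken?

Check high-value combinations within 23 kg:
- drill+radar+seismometer+camera: mass 2+9+5+7=23, value 20+19+13+20=72
- drill+camera+magnetometer: mass 2+7+13=22, value 20+20+28=68
- drill+radar+sampler+camera: mass 2+9+5+7=23, value 20+19+9+20=68
Best: 72 sci.

72 sci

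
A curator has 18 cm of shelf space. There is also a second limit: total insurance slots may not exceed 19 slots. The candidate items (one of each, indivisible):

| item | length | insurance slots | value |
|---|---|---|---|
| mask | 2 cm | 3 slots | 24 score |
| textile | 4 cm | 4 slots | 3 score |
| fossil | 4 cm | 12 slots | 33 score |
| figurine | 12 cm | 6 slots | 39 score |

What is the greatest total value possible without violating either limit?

72 score

Feasible sets respecting both limits:
- fossil+figurine: length 16, insurance slots 18, value 72
- mask+textile+figurine: length 18, insurance slots 13, value 66
- mask+figurine: length 14, insurance slots 9, value 63
Best: 72 score.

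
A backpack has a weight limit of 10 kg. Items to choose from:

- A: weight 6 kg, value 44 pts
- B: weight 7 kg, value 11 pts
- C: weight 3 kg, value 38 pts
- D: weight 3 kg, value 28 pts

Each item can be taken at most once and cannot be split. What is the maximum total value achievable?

82 pts

Check high-value combinations within 10 kg:
- A+C: weight 6+3=9, value 44+38=82
- A+D: weight 6+3=9, value 44+28=72
- C+D: weight 3+3=6, value 38+28=66
- B+C: weight 7+3=10, value 11+38=49
- A: weight 6, value 44
Best: 82 pts.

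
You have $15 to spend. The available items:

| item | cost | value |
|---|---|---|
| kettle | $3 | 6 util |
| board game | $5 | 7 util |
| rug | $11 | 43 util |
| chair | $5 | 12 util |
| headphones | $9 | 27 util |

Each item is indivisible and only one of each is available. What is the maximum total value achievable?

49 util

This is a 0/1 knapsack; check combinations near the capacity.
- kettle+rug: cost 3+11=14, value 6+43=49
- rug: cost 11, value 43
- chair+headphones: cost 5+9=14, value 12+27=39
Best: 49 util.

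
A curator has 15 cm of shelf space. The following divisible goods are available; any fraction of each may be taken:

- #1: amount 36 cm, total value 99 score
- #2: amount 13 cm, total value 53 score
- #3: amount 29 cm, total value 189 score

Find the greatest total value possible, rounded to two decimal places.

97.76

Take in order of value per unit:
- #3 (189/29 per unit): 15 of 29 → value 15×189/29 = 97.7586, running total 97.76
Total 97.76.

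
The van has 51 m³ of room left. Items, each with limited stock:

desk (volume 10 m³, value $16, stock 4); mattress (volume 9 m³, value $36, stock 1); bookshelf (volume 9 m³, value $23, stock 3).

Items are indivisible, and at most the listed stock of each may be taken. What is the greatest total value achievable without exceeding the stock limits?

$121

Top feasible selections:
- 1×desk + 1×mattress + 3×bookshelf: volume 46, value 121
- 2×desk + 1×mattress + 2×bookshelf: volume 47, value 114
- 3×desk + 1×mattress + 1×bookshelf: volume 48, value 107
Best: $121.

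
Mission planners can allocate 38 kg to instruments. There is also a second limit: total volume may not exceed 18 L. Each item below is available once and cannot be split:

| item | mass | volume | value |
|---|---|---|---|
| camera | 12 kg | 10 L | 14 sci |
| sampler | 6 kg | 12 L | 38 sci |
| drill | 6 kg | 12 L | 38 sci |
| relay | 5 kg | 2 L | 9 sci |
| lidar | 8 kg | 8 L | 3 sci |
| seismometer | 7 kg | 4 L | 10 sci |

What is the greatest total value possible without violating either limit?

57 sci

Feasible sets respecting both limits:
- sampler+relay+seismometer: mass 18, volume 18, value 57
- drill+relay+seismometer: mass 18, volume 18, value 57
- sampler+seismometer: mass 13, volume 16, value 48
- drill+seismometer: mass 13, volume 16, value 48
Best: 57 sci.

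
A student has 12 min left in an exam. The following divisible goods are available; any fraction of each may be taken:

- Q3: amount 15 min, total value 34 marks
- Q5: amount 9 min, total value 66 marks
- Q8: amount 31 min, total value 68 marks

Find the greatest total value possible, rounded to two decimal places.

Take in order of value per unit:
- Q5 (66/9 per unit): all 9 → value 66, running total 66.00
- Q3 (34/15 per unit): 3 of 15 → value 3×34/15 = 6.8000, running total 72.80
Total 72.80.

72.80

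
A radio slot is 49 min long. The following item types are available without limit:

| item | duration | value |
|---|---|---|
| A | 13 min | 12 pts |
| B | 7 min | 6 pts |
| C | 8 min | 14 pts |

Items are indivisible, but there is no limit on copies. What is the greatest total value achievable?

Best value-per-unit is C at 14/8, and filling with it alone uses duration 6×8=48. No mix of the others beats 6×14 = 84.

84 pts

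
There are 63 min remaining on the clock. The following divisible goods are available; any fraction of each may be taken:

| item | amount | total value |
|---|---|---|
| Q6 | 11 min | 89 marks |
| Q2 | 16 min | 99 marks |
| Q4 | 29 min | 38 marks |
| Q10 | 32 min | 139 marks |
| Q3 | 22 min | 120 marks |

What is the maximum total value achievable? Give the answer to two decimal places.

368.81

Take in order of value per unit:
- Q6 (89/11 per unit): all 11 → value 89, running total 89.00
- Q2 (99/16 per unit): all 16 → value 99, running total 188.00
- Q3 (120/22 per unit): all 22 → value 120, running total 308.00
- Q10 (139/32 per unit): 14 of 32 → value 14×139/32 = 60.8125, running total 368.81
Total 368.81.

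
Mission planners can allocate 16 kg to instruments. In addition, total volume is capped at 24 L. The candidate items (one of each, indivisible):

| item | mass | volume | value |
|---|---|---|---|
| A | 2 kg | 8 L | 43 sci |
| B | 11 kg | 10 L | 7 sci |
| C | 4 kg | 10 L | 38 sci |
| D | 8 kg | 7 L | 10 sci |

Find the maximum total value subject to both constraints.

Feasible sets respecting both limits:
- A+C: mass 6, volume 18, value 81
- A+D: mass 10, volume 15, value 53
- A+B: mass 13, volume 18, value 50
- C+D: mass 12, volume 17, value 48
Best: 81 sci.

81 sci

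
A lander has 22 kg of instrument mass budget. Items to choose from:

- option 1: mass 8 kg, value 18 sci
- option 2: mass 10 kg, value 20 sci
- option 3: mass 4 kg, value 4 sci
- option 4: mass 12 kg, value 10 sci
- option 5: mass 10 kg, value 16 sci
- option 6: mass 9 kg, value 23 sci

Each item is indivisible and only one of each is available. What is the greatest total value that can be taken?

45 sci

Check high-value combinations within 22 kg:
- option 1+option 3+option 6: mass 8+4+9=21, value 18+4+23=45
- option 2+option 6: mass 10+9=19, value 20+23=43
- option 1+option 2+option 3: mass 8+10+4=22, value 18+20+4=42
- option 1+option 6: mass 8+9=17, value 18+23=41
Best: 45 sci.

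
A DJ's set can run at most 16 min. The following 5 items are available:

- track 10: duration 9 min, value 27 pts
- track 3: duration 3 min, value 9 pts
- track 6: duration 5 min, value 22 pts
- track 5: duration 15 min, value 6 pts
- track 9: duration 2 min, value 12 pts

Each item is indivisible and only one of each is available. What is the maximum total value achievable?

Check high-value combinations within 16 min:
- track 10+track 6+track 9: duration 9+5+2=16, value 27+22+12=61
- track 10+track 6: duration 9+5=14, value 27+22=49
- track 10+track 3+track 9: duration 9+3+2=14, value 27+9+12=48
- track 3+track 6+track 9: duration 3+5+2=10, value 9+22+12=43
- track 10+track 9: duration 9+2=11, value 27+12=39
Best: 61 pts.

61 pts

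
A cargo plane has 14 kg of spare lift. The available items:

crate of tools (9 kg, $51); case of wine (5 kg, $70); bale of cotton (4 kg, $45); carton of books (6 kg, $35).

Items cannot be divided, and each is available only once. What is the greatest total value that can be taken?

Check high-value combinations within 14 kg:
- crate of tools+case of wine: weight 9+5=14, value 51+70=121
- case of wine+bale of cotton: weight 5+4=9, value 70+45=115
- case of wine+carton of books: weight 5+6=11, value 70+35=105
- crate of tools+bale of cotton: weight 9+4=13, value 51+45=96
- bale of cotton+carton of books: weight 4+6=10, value 45+35=80
Best: $121.

$121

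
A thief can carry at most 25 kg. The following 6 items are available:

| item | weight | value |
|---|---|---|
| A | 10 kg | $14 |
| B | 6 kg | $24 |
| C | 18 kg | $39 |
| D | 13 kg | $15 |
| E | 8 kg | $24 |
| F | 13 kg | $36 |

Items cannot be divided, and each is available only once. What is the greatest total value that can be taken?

$63

This is a 0/1 knapsack; check combinations near the capacity.
- B+C: weight 6+18=24, value 24+39=63
- A+B+E: weight 10+6+8=24, value 14+24+24=62
- B+F: weight 6+13=19, value 24+36=60
- E+F: weight 8+13=21, value 24+36=60
Best: $63.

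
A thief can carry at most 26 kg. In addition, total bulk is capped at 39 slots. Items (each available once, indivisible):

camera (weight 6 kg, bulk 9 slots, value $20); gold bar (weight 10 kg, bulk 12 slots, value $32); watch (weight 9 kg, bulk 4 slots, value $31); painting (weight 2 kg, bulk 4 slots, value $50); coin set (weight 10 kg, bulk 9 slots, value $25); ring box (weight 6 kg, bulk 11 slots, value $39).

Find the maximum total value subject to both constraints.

$141

Feasible sets respecting both limits:
- camera+gold bar+painting+ring box: weight 24, bulk 36, value 141
- camera+watch+painting+ring box: weight 23, bulk 28, value 140
- camera+painting+coin set+ring box: weight 24, bulk 33, value 134
Best: $141.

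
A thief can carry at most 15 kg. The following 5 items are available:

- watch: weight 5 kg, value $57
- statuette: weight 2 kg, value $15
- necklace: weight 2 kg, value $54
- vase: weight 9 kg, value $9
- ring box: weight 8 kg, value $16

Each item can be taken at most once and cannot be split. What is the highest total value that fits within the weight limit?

$127

Check high-value combinations within 15 kg:
- watch+necklace+ring box: weight 5+2+8=15, value 57+54+16=127
- watch+statuette+necklace: weight 5+2+2=9, value 57+15+54=126
- watch+necklace: weight 5+2=7, value 57+54=111
Best: $127.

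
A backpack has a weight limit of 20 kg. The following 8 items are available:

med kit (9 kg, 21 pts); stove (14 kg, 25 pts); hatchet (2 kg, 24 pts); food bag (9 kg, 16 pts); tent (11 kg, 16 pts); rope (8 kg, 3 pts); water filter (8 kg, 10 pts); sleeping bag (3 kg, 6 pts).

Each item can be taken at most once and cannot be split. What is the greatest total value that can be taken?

Check high-value combinations within 20 kg:
- med kit+hatchet+food bag: weight 9+2+9=20, value 21+24+16=61
- med kit+hatchet+water filter: weight 9+2+8=19, value 21+24+10=55
- stove+hatchet+sleeping bag: weight 14+2+3=19, value 25+24+6=55
- med kit+hatchet+sleeping bag: weight 9+2+3=14, value 21+24+6=51
Best: 61 pts.

61 pts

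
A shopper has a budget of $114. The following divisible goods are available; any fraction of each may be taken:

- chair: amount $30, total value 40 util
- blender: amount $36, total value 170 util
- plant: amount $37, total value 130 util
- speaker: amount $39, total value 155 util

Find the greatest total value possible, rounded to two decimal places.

457.67

Take in order of value per unit:
- blender (170/36 per unit): all 36 → value 170, running total 170.00
- speaker (155/39 per unit): all 39 → value 155, running total 325.00
- plant (130/37 per unit): all 37 → value 130, running total 455.00
- chair (40/30 per unit): 2 of 30 → value 2×40/30 = 2.6667, running total 457.67
Total 457.67.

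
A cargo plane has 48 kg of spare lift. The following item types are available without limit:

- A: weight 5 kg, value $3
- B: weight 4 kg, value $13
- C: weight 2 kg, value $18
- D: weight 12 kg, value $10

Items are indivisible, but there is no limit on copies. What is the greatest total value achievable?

$432

Best value-per-unit is C at 18/2, and filling with it alone uses weight 24×2=48. No mix of the others beats 24×18 = 432.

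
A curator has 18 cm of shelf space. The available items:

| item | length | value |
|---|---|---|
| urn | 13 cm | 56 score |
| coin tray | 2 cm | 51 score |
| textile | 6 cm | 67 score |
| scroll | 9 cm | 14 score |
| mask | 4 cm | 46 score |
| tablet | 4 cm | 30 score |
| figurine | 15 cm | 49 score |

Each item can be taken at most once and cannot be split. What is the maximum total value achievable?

194 score

Check high-value combinations within 18 cm:
- coin tray+textile+mask+tablet: length 2+6+4+4=16, value 51+67+46+30=194
- coin tray+textile+mask: length 2+6+4=12, value 51+67+46=164
- coin tray+textile+tablet: length 2+6+4=12, value 51+67+30=148
Best: 194 score.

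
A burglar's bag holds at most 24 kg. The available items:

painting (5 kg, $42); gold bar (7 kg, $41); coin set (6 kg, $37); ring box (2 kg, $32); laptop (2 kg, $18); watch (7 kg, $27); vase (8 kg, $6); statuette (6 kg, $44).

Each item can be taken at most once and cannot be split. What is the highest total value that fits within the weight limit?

$177

This is a 0/1 knapsack; check combinations near the capacity.
- painting+gold bar+ring box+laptop+statuette: weight 5+7+2+2+6=22, value 42+41+32+18+44=177
- painting+coin set+ring box+laptop+statuette: weight 5+6+2+2+6=21, value 42+37+32+18+44=173
- gold bar+coin set+ring box+laptop+statuette: weight 7+6+2+2+6=23, value 41+37+32+18+44=172
Best: $177.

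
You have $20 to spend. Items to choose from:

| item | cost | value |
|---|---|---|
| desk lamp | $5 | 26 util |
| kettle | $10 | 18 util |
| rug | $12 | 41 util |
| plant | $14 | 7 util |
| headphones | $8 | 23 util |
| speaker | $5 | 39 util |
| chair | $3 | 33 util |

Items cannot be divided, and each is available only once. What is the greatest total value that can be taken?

Check high-value combinations within $20:
- rug+speaker+chair: cost 12+5+3=20, value 41+39+33=113
- desk lamp+rug+chair: cost 5+12+3=20, value 26+41+33=100
- desk lamp+speaker+chair: cost 5+5+3=13, value 26+39+33=98
- headphones+speaker+chair: cost 8+5+3=16, value 23+39+33=95
Best: 113 util.

113 util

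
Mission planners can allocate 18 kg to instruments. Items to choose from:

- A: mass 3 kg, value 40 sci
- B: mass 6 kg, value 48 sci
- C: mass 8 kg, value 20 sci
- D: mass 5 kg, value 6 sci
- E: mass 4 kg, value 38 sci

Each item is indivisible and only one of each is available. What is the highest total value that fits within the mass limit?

This is a 0/1 knapsack; check combinations near the capacity.
- A+B+D+E: mass 3+6+5+4=18, value 40+48+6+38=132
- A+B+E: mass 3+6+4=13, value 40+48+38=126
- A+B+C: mass 3+6+8=17, value 40+48+20=108
Best: 132 sci.

132 sci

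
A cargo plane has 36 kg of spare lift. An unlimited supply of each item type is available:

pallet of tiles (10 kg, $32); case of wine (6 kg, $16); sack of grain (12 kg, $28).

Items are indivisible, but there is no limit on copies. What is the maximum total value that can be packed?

$112

Best value-per-unit is pallet of tiles at 32/10; filling with it alone gives 3×32 = 96.
Optimal mix: 3×pallet of tiles + 1×case of wine → weight 36, value 112.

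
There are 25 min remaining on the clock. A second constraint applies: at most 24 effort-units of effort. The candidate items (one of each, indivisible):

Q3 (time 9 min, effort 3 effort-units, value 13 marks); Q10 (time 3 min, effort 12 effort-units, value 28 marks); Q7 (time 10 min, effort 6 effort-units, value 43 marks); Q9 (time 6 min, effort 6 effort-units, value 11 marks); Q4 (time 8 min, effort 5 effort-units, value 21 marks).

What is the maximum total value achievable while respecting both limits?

92 marks

Feasible sets respecting both limits:
- Q10+Q7+Q4: time 21, effort 23, value 92
- Q3+Q10+Q7: time 22, effort 21, value 84
- Q10+Q7+Q9: time 19, effort 24, value 82
- Q7+Q9+Q4: time 24, effort 17, value 75
Best: 92 marks.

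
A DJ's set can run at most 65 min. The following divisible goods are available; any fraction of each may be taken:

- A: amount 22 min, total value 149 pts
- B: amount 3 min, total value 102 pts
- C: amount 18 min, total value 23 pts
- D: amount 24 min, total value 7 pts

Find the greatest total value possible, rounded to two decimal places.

Take in order of value per unit:
- B (102/3 per unit): all 3 → value 102, running total 102.00
- A (149/22 per unit): all 22 → value 149, running total 251.00
- C (23/18 per unit): all 18 → value 23, running total 274.00
- D (7/24 per unit): 22 of 24 → value 22×7/24 = 6.4167, running total 280.42
Total 280.42.

280.42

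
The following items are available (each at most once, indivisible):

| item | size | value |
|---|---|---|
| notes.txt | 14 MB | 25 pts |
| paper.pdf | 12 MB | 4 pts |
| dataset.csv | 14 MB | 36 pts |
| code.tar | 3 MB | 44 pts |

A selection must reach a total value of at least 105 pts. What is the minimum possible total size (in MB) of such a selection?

Subsets with value ≥ 105, sorted by total size:
- notes.txt+dataset.csv+code.tar: size 31, value 105
- notes.txt+paper.pdf+dataset.csv+code.tar: size 43, value 109
Minimum size: 31 MB.

31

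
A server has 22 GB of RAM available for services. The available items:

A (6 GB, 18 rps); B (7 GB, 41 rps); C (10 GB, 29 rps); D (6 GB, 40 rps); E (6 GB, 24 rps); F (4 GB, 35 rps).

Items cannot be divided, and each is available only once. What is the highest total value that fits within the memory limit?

117 rps

This is a 0/1 knapsack; check combinations near the capacity.
- A+D+E+F: memory 6+6+6+4=22, value 18+40+24+35=117
- B+D+F: memory 7+6+4=17, value 41+40+35=116
- B+D+E: memory 7+6+6=19, value 41+40+24=105
- B+C+F: memory 7+10+4=21, value 41+29+35=105
Best: 117 rps.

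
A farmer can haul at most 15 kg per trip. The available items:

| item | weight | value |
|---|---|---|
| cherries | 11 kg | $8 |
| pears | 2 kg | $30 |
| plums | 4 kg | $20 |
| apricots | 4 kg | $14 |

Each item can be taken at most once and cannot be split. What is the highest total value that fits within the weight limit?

$64

This is a 0/1 knapsack; check combinations near the capacity.
- pears+plums+apricots: weight 2+4+4=10, value 30+20+14=64
- pears+plums: weight 2+4=6, value 30+20=50
- pears+apricots: weight 2+4=6, value 30+14=44
Best: $64.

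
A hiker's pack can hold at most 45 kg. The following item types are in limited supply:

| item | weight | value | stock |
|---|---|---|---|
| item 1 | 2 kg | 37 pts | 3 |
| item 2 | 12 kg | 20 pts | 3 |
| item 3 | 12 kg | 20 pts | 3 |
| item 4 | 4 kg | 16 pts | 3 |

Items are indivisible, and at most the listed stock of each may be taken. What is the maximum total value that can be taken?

Best selections within weight 45 and stock limits:
- 3×item 1 + 2×item 3 + 3×item 4: weight 42, value 199
- 3×item 1 + 1×item 2 + 1×item 3 + 3×item 4: weight 42, value 199
Best: 199 pts.

199 pts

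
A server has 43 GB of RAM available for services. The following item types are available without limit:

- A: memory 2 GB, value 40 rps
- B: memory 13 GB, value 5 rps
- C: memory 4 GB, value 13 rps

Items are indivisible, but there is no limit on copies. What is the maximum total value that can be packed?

840 rps

Best value-per-unit is A at 40/2, and filling with it alone uses memory 21×2=42. No mix of the others beats 21×40 = 840.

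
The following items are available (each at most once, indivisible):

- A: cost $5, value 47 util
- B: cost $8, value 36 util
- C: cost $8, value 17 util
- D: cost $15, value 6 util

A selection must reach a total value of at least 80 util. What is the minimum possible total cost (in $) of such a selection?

Subsets with value ≥ 80, sorted by total cost:
- A+B: cost 13, value 83
- A+B+C: cost 21, value 100
- A+B+D: cost 28, value 89
- A+B+C+D: cost 36, value 106
Minimum cost: 13 $.

13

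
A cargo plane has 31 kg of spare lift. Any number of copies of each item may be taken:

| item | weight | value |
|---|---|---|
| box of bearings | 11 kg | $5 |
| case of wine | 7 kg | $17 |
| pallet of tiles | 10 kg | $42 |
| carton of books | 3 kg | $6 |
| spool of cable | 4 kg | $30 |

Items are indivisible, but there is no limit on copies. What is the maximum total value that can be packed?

$216

Best value-per-unit is spool of cable at 30/4; filling with it alone gives 7×30 = 210.
Optimal mix: 1×carton of books + 7×spool of cable → weight 31, value 216.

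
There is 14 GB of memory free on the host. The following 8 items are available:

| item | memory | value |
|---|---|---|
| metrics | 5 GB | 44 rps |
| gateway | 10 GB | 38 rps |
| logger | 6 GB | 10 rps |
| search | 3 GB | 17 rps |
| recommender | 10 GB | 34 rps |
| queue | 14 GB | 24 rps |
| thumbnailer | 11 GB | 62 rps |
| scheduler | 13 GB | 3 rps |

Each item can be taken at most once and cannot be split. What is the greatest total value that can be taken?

79 rps

This is a 0/1 knapsack; check combinations near the capacity.
- search+thumbnailer: memory 3+11=14, value 17+62=79
- metrics+logger+search: memory 5+6+3=14, value 44+10+17=71
- thumbnailer: memory 11, value 62
Best: 79 rps.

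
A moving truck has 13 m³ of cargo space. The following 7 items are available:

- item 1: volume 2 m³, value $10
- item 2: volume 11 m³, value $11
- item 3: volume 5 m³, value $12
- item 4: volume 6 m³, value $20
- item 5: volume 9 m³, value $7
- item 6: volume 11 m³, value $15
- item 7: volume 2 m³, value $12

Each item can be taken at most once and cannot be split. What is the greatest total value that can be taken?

$44

Check high-value combinations within 13 m³:
- item 3+item 4+item 7: volume 5+6+2=13, value 12+20+12=44
- item 1+item 4+item 7: volume 2+6+2=10, value 10+20+12=42
- item 1+item 3+item 4: volume 2+5+6=13, value 10+12+20=42
- item 1+item 3+item 7: volume 2+5+2=9, value 10+12+12=34
- item 4+item 7: volume 6+2=8, value 20+12=32
Best: $44.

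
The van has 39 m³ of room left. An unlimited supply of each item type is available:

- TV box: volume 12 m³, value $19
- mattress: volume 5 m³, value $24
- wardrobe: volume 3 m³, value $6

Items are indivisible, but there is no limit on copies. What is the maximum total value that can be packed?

$174

Best value-per-unit is mattress at 24/5; filling with it alone gives 7×24 = 168.
Optimal mix: 7×mattress + 1×wardrobe → volume 38, value 174.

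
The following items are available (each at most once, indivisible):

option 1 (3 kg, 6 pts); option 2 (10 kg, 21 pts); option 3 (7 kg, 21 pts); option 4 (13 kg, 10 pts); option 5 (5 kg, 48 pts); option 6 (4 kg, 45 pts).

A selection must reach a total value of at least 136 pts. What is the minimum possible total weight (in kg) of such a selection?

29

Subsets with value ≥ 136, sorted by total weight:
- option 1+option 2+option 3+option 5+option 6: weight 29, value 141
- option 2+option 3+option 4+option 5+option 6: weight 39, value 145
- option 1+option 2+option 3+option 4+option 5+option 6: weight 42, value 151
Minimum weight: 29 kg.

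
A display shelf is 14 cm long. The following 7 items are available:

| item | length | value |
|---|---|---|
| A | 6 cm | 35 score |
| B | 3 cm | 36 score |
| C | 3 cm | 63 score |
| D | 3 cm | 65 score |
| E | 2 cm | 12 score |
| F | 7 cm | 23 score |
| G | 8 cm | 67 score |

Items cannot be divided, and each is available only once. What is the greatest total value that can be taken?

Check high-value combinations within 14 cm:
- C+D+G: length 3+3+8=14, value 63+65+67=195
- B+C+D+E: length 3+3+3+2=11, value 36+63+65+12=176
- A+C+D+E: length 6+3+3+2=14, value 35+63+65+12=175
- B+D+G: length 3+3+8=14, value 36+65+67=168
Best: 195 score.

195 score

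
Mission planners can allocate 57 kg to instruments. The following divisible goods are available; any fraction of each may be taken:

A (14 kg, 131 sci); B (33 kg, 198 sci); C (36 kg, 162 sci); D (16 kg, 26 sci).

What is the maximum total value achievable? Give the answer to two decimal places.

374.00

Take in order of value per unit:
- A (131/14 per unit): all 14 → value 131, running total 131.00
- B (198/33 per unit): all 33 → value 198, running total 329.00
- C (162/36 per unit): 10 of 36 → value 10×162/36 = 45.0000, running total 374.00
Total 374.00.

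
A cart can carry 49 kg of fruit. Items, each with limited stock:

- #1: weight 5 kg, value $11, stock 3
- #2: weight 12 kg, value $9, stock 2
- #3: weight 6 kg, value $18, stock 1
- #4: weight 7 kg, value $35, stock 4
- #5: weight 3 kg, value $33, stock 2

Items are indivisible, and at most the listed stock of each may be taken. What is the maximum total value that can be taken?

$239

Best selections within weight 49 and stock limits:
- 3×#1 + 4×#4 + 2×#5: weight 49, value 239
- 1×#1 + 1×#3 + 4×#4 + 2×#5: weight 45, value 235
Best: $239.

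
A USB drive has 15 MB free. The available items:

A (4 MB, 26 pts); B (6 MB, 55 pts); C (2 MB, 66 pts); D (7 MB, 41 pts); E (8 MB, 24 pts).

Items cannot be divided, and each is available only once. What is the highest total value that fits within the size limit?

Check high-value combinations within 15 MB:
- B+C+D: size 6+2+7=15, value 55+66+41=162
- A+B+C: size 4+6+2=12, value 26+55+66=147
- A+C+D: size 4+2+7=13, value 26+66+41=133
- B+C: size 6+2=8, value 55+66=121
- A+C+E: size 4+2+8=14, value 26+66+24=116
Best: 162 pts.

162 pts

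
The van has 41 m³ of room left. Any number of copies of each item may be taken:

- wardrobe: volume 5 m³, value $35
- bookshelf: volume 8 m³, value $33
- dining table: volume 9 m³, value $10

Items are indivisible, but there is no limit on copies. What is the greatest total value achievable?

Best value-per-unit is wardrobe at 35/5, and filling with it alone uses volume 8×5=40. No mix of the others beats 8×35 = 280.

$280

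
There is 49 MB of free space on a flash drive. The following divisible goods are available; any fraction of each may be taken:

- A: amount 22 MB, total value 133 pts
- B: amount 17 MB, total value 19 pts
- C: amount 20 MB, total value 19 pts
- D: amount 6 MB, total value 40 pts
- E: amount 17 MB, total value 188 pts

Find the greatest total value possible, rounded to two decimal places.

365.47

Take in order of value per unit:
- E (188/17 per unit): all 17 → value 188, running total 188.00
- D (40/6 per unit): all 6 → value 40, running total 228.00
- A (133/22 per unit): all 22 → value 133, running total 361.00
- B (19/17 per unit): 4 of 17 → value 4×19/17 = 4.4706, running total 365.47
Total 365.47.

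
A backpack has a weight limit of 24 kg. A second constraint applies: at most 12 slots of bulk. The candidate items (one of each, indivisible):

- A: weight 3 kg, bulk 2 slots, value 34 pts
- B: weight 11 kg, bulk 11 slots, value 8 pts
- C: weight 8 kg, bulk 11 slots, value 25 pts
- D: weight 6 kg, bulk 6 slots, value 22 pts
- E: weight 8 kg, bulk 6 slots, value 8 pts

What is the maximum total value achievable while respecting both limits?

Feasible sets respecting both limits:
- A+D: weight 9, bulk 8, value 56
- A+E: weight 11, bulk 8, value 42
- A: weight 3, bulk 2, value 34
Best: 56 pts.

56 pts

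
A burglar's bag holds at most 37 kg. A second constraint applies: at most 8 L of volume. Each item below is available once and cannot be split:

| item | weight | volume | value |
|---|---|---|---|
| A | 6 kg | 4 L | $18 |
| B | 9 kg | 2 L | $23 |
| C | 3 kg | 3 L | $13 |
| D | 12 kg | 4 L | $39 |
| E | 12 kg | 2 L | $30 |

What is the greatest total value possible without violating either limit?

Feasible sets respecting both limits:
- B+D+E: weight 33, volume 8, value 92
- A+B+E: weight 27, volume 8, value 71
- D+E: weight 24, volume 6, value 69
- B+C+E: weight 24, volume 7, value 66
Best: $92.

$92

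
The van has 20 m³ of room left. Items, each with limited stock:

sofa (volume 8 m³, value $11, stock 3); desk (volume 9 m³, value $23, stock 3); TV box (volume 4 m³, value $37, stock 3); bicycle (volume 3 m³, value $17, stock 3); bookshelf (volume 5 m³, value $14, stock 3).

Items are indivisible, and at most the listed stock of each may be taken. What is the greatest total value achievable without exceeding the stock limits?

$145

Best selections within volume 20 and stock limits:
- 3×TV box + 2×bicycle: volume 18, value 145
- 3×TV box + 1×bicycle + 1×bookshelf: volume 20, value 142
- 3×TV box + 1×bicycle: volume 15, value 128
- 2×TV box + 3×bicycle: volume 17, value 125
Best: $145.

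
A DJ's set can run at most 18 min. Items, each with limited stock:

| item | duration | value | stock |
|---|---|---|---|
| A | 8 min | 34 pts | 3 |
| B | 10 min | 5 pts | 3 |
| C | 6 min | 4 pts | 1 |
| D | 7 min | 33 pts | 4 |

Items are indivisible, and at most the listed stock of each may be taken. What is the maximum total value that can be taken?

Best selections within duration 18 and stock limits:
- 2×A: duration 16, value 68
- 1×A + 1×D: duration 15, value 67
- 2×D: duration 14, value 66
Best: 68 pts.

68 pts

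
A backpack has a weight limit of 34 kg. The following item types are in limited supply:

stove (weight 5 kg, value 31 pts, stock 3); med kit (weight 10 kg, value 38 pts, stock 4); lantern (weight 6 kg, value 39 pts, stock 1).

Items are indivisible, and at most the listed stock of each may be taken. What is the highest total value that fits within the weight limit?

170 pts

Best selections within weight 34 and stock limits:
- 3×stove + 1×med kit + 1×lantern: weight 31, value 170
- 1×stove + 2×med kit + 1×lantern: weight 31, value 146
Best: 170 pts.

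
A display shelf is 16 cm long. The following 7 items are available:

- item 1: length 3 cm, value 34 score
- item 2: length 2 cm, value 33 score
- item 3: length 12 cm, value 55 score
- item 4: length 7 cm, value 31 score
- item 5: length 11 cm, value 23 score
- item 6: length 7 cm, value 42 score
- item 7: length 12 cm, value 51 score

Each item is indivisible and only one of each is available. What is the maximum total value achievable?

109 score

Check high-value combinations within 16 cm:
- item 1+item 2+item 6: length 3+2+7=12, value 34+33+42=109
- item 2+item 4+item 6: length 2+7+7=16, value 33+31+42=106
- item 1+item 2+item 4: length 3+2+7=12, value 34+33+31=98
Best: 109 score.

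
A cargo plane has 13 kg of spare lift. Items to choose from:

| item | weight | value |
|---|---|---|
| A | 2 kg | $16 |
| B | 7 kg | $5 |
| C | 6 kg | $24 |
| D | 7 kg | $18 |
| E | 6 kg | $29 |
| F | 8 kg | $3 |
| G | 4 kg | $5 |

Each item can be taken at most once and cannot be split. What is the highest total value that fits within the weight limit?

Check high-value combinations within 13 kg:
- C+E: weight 6+6=12, value 24+29=53
- A+E+G: weight 2+6+4=12, value 16+29+5=50
- D+E: weight 7+6=13, value 18+29=47
- A+E: weight 2+6=8, value 16+29=45
Best: $53.

$53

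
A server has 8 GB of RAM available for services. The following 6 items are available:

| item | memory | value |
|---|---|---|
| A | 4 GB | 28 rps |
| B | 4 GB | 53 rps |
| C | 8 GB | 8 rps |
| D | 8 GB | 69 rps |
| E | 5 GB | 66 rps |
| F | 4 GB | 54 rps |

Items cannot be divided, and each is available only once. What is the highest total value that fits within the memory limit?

107 rps

Check high-value combinations within 8 GB:
- B+F: memory 4+4=8, value 53+54=107
- A+F: memory 4+4=8, value 28+54=82
- A+B: memory 4+4=8, value 28+53=81
Best: 107 rps.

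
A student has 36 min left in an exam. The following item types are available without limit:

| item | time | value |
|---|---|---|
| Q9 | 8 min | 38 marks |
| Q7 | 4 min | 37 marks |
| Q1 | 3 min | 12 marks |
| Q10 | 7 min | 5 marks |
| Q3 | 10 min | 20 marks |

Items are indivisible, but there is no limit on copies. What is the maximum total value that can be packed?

Best value-per-unit is Q7 at 37/4, and filling with it alone uses time 9×4=36. No mix of the others beats 9×37 = 333.

333 marks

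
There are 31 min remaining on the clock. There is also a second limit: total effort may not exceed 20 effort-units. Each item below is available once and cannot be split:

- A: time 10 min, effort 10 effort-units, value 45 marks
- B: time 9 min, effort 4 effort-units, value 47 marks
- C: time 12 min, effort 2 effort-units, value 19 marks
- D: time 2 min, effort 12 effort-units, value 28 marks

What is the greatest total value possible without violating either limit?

111 marks

Feasible sets respecting both limits:
- A+B+C: time 31, effort 16, value 111
- B+C+D: time 23, effort 18, value 94
- A+B: time 19, effort 14, value 92
- B+D: time 11, effort 16, value 75
Best: 111 marks.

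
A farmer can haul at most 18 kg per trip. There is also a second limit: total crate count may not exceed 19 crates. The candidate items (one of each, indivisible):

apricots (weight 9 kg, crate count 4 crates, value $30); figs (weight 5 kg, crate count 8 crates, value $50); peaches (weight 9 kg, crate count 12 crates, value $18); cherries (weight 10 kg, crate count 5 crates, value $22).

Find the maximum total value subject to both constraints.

$80

Feasible sets respecting both limits:
- apricots+figs: weight 14, crate count 12, value 80
- figs+cherries: weight 15, crate count 13, value 72
- figs: weight 5, crate count 8, value 50
- apricots+peaches: weight 18, crate count 16, value 48
Best: $80.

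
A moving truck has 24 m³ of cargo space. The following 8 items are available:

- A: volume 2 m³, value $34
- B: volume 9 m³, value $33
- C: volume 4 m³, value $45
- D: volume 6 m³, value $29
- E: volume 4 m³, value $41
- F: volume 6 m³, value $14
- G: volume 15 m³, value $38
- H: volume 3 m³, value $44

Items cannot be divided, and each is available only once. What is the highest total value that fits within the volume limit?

$197

This is a 0/1 knapsack; check combinations near the capacity.
- A+B+C+E+H: volume 2+9+4+4+3=22, value 34+33+45+41+44=197
- A+C+D+E+H: volume 2+4+6+4+3=19, value 34+45+29+41+44=193
- A+B+C+D+H: volume 2+9+4+6+3=24, value 34+33+45+29+44=185
Best: $197.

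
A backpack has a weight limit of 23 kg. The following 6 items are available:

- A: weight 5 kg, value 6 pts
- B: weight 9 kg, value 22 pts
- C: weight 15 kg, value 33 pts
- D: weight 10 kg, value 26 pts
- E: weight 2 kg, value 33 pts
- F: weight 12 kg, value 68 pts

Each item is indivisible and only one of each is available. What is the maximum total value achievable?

123 pts

This is a 0/1 knapsack; check combinations near the capacity.
- B+E+F: weight 9+2+12=23, value 22+33+68=123
- A+E+F: weight 5+2+12=19, value 6+33+68=107
- E+F: weight 2+12=14, value 33+68=101
- D+F: weight 10+12=22, value 26+68=94
Best: 123 pts.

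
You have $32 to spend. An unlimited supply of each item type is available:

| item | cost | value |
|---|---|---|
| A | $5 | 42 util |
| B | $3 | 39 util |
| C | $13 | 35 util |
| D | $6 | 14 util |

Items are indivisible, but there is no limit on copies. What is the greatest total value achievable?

393 util

Best value-per-unit is B at 39/3; filling with it alone gives 10×39 = 390.
Optimal mix: 1×A + 9×B → cost 32, value 393.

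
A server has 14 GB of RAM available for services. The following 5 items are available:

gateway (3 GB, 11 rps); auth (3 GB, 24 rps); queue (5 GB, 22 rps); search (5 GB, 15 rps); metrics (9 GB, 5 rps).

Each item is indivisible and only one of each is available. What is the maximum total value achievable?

Check high-value combinations within 14 GB:
- auth+queue+search: memory 3+5+5=13, value 24+22+15=61
- gateway+auth+queue: memory 3+3+5=11, value 11+24+22=57
- gateway+auth+search: memory 3+3+5=11, value 11+24+15=50
- gateway+queue+search: memory 3+5+5=13, value 11+22+15=48
Best: 61 rps.

61 rps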